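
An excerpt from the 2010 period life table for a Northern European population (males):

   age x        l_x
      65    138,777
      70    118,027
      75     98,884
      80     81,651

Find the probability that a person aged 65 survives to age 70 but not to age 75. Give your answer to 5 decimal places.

This is the probability of reaching 70 but not 75, conditional on being alive at 65: (l_70 − l_75) / l_65.
= (118,027 − 98,884) / 138,777 = 19,143 / 138,777 = 0.137941.

0.13794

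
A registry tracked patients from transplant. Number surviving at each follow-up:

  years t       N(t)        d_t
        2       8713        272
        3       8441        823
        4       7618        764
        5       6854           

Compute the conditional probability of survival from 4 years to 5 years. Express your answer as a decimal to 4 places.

0.8997

The conditional survival probability is N(5)/N(4) = 6854/7618 = 0.899711.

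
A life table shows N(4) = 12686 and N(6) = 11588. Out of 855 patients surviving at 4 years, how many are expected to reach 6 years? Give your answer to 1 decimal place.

781.0

The relevant probability is 11588/12686 = 0.913448.
Expected number = 855 × 0.913448 = 781.0.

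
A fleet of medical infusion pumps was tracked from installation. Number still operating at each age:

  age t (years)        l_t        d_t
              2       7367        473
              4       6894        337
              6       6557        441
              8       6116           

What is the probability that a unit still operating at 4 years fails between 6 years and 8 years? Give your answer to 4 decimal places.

0.0640

This is the probability of reaching 6 but not 8, conditional on being operational at 4: (l_6 − l_8) / l_4.
= (6557 − 6116) / 6894 = 441 / 6894 = 0.063969.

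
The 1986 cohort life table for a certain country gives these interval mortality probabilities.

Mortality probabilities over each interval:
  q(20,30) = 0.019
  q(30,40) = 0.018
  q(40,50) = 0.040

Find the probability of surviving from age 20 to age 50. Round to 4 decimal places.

The overall survival probability is (1 − 0.019) × (1 − 0.018) × (1 − 0.040).
= 0.981 × 0.982 × 0.960 = 0.924808.

0.9248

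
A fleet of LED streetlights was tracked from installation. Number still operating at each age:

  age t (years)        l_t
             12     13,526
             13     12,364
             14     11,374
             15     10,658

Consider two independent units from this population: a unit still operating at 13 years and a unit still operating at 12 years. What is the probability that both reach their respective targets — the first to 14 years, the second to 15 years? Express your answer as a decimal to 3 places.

p₁ = l_14/l_13 = 11,374/12,364 = 0.919929; p₂ = l_15/l_12 = 10,658/13,526 = 0.787964.
P(both) = p₁ × p₂ = 0.919929 × 0.787964 = 0.724871.

0.725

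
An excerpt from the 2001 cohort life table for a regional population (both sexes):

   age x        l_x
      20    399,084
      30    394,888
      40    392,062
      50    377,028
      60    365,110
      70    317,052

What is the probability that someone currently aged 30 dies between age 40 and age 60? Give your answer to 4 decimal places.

0.0683

We want 10|20q30 = (l_40 − l_60)/l_30.
This is the probability of reaching 40 but not 60, conditional on being alive at 30: (l_40 − l_60) / l_30.
= (392,062 − 365,110) / 394,888 = 26,952 / 394,888 = 0.068252.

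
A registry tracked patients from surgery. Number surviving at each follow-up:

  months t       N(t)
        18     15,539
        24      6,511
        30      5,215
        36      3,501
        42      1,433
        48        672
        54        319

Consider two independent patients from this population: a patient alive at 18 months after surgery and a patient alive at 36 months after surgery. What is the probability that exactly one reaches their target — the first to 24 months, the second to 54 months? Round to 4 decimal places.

p₁ = N(24)/N(18) = 6,511/15,539 = 0.419010; p₂ = N(54)/N(36) = 319/3,501 = 0.091117.
P(exactly one) = p₁(1−p₂) + (1−p₁)p₂ = 0.380831 + 0.052938 = 0.433769.

0.4338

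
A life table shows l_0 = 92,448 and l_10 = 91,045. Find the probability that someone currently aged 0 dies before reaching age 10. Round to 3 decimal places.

P(die before 10 | alive at 0) = 1 − l_10/l_0 = 1 − 91,045/92,448 = (1,403)/92,448 = 0.015176.

0.015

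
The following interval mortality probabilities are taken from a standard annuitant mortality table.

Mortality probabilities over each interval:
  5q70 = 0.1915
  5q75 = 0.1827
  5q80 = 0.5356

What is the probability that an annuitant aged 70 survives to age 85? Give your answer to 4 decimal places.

15p70 = (1 − 0.1915) × (1 − 0.1827) × (1 − 0.5356).
= 0.8085 × 0.8173 × 0.4644 = 0.306870.

0.3069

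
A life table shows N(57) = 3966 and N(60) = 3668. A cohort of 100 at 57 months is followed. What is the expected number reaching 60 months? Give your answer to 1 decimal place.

92.5

The relevant probability is 3668/3966 = 0.924861.
Expected number = 100 × 0.924861 = 92.5.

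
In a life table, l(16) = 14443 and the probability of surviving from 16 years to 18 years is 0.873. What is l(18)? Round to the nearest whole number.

12609

l(18) = l(16) × p = 14443 × 0.873 = 12609.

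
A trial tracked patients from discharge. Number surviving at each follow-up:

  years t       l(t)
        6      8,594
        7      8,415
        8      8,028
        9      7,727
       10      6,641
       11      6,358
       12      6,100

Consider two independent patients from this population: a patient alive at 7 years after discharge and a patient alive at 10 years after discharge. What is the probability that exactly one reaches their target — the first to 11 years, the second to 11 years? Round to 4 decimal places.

p₁ = l(11)/l(7) = 6,358/8,415 = 0.755556; p₂ = l(11)/l(10) = 6,358/6,641 = 0.957386.
P(exactly one) = p₁(1−p₂) + (1−p₁)p₂ = 0.032197 + 0.234027 = 0.266225.

0.2662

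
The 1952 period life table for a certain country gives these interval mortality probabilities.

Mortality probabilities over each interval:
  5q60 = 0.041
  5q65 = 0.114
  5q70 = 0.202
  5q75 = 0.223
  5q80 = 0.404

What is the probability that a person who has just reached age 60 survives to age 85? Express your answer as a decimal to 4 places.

25p60 = (1 − 0.041) × (1 − 0.114) × (1 − 0.202) × (1 − 0.223) × (1 − 0.404).
= 0.959 × 0.886 × 0.798 × 0.777 × 0.596 = 0.313995.

0.3140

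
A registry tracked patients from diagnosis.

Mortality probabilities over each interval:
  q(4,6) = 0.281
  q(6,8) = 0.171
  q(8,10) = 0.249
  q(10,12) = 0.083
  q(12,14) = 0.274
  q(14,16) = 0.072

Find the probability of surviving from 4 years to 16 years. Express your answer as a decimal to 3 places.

0.277

P(survive 4→16) = (1 − 0.281) × (1 − 0.171) × (1 − 0.249) × (1 − 0.083) × (1 − 0.274) × (1 − 0.072).
= 0.719 × 0.829 × 0.751 × 0.917 × 0.726 × 0.928 = 0.276552.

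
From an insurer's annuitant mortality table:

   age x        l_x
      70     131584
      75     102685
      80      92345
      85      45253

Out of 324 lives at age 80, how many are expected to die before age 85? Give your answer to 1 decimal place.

165.2

The relevant probability is 1 − 45253/92345 = 0.509957.
Expected number = 324 × 0.509957 = 165.2.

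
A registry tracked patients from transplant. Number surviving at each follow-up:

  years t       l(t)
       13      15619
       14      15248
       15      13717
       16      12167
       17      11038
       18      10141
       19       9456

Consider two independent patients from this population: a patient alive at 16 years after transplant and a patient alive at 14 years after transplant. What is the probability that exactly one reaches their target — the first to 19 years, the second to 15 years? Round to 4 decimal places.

0.2785

p₁ = l(19)/l(16) = 9456/12167 = 0.777184; p₂ = l(15)/l(14) = 13717/15248 = 0.899593.
P(exactly one) = p₁(1−p₂) + (1−p₁)p₂ = 0.078035 + 0.200444 = 0.278478.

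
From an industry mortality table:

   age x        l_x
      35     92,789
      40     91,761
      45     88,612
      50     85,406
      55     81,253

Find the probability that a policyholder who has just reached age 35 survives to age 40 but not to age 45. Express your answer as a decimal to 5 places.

We want 5|5q35 = (l_40 − l_45)/l_35.
This is the probability of reaching 40 but not 45, conditional on being alive at 35: (l_40 − l_45) / l_35.
= (91,761 − 88,612) / 92,789 = 3,149 / 92,789 = 0.033937.

0.03394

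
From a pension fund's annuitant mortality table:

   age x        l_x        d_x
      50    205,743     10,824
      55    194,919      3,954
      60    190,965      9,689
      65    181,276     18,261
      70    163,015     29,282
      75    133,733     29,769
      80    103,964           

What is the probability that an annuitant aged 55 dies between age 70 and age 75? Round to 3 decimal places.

0.150

We want 15|5q55 = (l_70 − l_75)/l_55.
This is the probability of reaching 70 but not 75, conditional on being alive at 55: (l_70 − l_75) / l_55.
= (163,015 − 133,733) / 194,919 = 29,282 / 194,919 = 0.150227.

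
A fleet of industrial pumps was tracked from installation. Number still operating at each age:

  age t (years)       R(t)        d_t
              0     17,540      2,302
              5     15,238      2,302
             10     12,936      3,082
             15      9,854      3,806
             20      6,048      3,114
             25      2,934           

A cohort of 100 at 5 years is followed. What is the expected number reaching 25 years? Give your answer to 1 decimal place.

19.3

The relevant probability is 2,934/15,238 = 0.192545.
Expected number = 100 × 0.192545 = 19.3.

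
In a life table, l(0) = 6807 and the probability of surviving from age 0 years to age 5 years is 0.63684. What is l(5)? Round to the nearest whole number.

l(5) = l(0) × p = 6807 × 0.63684 = 4335.

4335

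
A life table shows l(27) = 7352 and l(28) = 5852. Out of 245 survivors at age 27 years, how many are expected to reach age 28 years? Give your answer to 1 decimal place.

The relevant probability is 5852/7352 = 0.795974.
Expected number = 245 × 0.795974 = 195.0.

195.0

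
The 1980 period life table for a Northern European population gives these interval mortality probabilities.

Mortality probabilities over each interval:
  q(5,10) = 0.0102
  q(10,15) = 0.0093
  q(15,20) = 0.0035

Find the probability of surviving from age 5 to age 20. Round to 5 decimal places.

0.97716

Chaining the interval survival probabilities: (1 − 0.0102) × (1 − 0.0093) × (1 − 0.0035).
= 0.9898 × 0.9907 × 0.9965 = 0.977163.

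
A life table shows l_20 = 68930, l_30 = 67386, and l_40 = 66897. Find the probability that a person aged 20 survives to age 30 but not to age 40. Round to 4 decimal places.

We want 10|10q20 = (l_30 − l_40)/l_20.
This is the probability of reaching 30 but not 40, conditional on being alive at 20: (l_30 − l_40) / l_20.
= (67386 − 66897) / 68930 = 489 / 68930 = 0.007094.

0.0071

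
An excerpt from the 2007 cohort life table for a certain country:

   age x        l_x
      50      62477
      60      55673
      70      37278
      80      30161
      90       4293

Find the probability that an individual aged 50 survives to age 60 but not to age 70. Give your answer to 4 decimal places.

We want 10|10q50 = (l_60 − l_70)/l_50.
This is the probability of reaching 60 but not 70, conditional on being alive at 50: (l_60 − l_70) / l_50.
= (55673 − 37278) / 62477 = 18395 / 62477 = 0.294428.

0.2944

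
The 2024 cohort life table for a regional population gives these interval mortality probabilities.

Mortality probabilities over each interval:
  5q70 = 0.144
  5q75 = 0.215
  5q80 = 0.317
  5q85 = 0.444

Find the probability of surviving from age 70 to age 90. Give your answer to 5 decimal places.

0.25518

Chaining the interval survival probabilities: (1 − 0.144) × (1 − 0.215) × (1 − 0.317) × (1 − 0.444).
= 0.856 × 0.785 × 0.683 × 0.556 = 0.255175.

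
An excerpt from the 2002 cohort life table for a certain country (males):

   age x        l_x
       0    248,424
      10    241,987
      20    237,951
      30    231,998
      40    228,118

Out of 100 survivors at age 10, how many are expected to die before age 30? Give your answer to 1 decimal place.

4.1

The relevant probability is 1 − 231,998/241,987 = 0.041279.
Expected number = 100 × 0.041279 = 4.1.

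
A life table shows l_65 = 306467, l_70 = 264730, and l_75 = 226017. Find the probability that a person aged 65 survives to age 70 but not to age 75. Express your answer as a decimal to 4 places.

This is the probability of reaching 70 but not 75, conditional on being alive at 65: (l_70 − l_75) / l_65.
= (264730 − 226017) / 306467 = 38713 / 306467 = 0.126320.

0.1263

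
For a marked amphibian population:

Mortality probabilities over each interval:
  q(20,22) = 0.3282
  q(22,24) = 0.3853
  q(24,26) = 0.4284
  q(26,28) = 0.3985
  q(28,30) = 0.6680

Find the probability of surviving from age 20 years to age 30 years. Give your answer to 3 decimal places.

0.047

Survival from 20 to 30 is the product of surviving each interval: (1 − 0.3282) × (1 − 0.3853) × (1 − 0.4284) × (1 − 0.3985) × (1 − 0.6680).
= 0.6718 × 0.6147 × 0.5716 × 0.6015 × 0.3320 = 0.047138.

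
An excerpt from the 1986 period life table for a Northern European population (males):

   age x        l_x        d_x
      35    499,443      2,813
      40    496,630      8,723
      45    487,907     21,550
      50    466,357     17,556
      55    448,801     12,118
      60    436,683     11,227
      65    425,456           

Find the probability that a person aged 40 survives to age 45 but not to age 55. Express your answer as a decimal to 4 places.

This is the probability of reaching 45 but not 55, conditional on being alive at 40: (l_45 − l_55) / l_40.
= (487,907 − 448,801) / 496,630 = 39,106 / 496,630 = 0.078743.

0.0787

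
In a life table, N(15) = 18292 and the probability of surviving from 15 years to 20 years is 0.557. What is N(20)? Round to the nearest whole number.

10189

N(20) = N(15) × p = 18292 × 0.557 = 10189.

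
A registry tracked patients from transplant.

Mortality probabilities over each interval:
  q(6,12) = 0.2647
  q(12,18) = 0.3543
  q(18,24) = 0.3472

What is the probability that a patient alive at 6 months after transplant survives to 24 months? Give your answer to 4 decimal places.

Survival from 6 to 24 is the product of surviving each interval: (1 − 0.2647) × (1 − 0.3543) × (1 − 0.3472).
= 0.7353 × 0.6457 × 0.6528 = 0.309938.

0.3099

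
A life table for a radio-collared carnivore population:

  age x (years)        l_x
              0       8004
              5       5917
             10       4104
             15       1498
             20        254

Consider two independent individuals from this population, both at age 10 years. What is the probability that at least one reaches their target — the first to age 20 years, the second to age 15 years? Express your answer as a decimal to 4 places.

0.4043

p₁ = l_20/l_10 = 254/4104 = 0.061891; p₂ = l_15/l_10 = 1498/4104 = 0.365010.
P(at least one) = 1 − (1−p₁)(1−p₂) = 1 − 0.938109 × 0.634990 = 0.404310.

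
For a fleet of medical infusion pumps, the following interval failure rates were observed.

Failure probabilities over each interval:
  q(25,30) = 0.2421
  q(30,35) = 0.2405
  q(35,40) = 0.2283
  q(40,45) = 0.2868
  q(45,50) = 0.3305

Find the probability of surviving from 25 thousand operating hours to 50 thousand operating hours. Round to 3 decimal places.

0.212

P(survive 25→50) = (1 − 0.2421) × (1 − 0.2405) × (1 − 0.2283) × (1 − 0.2868) × (1 − 0.3305).
= 0.7579 × 0.7595 × 0.7717 × 0.7132 × 0.6695 = 0.212105.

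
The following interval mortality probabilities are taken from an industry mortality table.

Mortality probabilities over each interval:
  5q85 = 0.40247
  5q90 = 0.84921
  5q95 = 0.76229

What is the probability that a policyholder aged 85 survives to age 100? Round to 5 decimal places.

The overall survival probability is (1 − 0.40247) × (1 − 0.84921) × (1 − 0.76229).
= 0.59753 × 0.15079 × 0.23771 = 0.021418.

0.02142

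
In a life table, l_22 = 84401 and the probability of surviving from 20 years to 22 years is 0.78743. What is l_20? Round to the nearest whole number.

107185

l_20 = l_22 / p = 84401 / 0.78743 = 107185.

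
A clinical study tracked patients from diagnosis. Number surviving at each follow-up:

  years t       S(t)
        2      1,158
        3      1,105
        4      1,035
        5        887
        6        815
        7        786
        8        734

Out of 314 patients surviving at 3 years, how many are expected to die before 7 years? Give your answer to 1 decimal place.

90.6

The relevant probability is 1 − 786/1,105 = 0.288688.
Expected number = 314 × 0.288688 = 90.6.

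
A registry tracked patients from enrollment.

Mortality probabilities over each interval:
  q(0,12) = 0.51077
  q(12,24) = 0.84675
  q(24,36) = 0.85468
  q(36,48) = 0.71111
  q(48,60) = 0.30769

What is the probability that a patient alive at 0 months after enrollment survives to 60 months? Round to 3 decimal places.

0.002

Survival from 0 to 60 is the product of surviving each interval: (1 − 0.51077) × (1 − 0.84675) × (1 − 0.85468) × (1 − 0.71111) × (1 − 0.30769).
= 0.48923 × 0.15325 × 0.14532 × 0.28889 × 0.69231 = 0.002179.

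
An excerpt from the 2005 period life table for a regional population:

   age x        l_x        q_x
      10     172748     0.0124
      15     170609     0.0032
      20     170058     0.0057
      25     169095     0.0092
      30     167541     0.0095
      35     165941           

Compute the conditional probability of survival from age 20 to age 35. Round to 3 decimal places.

0.976

We want 15p20 = l_35/l_20.
The conditional survival probability is l_35/l_20 = 165941/170058 = 0.975791.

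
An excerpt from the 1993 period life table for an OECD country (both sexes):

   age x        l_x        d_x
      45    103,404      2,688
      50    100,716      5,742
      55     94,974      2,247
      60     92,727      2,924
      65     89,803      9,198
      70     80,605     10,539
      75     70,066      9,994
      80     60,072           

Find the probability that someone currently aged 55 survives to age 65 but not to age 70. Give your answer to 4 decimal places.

0.0968

We want 10|5q55 = (l_65 − l_70)/l_55.
This is the probability of reaching 65 but not 70, conditional on being alive at 55: (l_65 − l_70) / l_55.
= (89,803 − 80,605) / 94,974 = 9,198 / 94,974 = 0.096848.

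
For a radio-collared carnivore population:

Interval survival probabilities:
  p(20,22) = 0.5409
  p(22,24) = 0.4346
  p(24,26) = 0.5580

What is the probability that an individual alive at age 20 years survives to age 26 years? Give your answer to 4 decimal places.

Survival from 20 to 26 is the product of surviving each interval: 0.5409 × 0.4346 × 0.5580.
= 0.131172.

0.1312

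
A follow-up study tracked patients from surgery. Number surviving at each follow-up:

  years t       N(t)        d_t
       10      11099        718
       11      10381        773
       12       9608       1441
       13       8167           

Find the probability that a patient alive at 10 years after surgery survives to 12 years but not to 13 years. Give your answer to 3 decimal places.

This is the probability of reaching 12 but not 13, conditional on being alive at 10: (N(12) − N(13)) / N(10).
= (9608 − 8167) / 11099 = 1441 / 11099 = 0.129832.

0.130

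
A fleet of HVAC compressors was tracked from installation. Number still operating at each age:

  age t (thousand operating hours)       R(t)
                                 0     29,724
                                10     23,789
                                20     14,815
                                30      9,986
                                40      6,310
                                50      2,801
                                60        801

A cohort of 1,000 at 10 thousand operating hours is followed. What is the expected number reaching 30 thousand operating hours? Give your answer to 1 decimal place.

419.8

The relevant probability is 9,986/23,789 = 0.419774.
Expected number = 1,000 × 0.419774 = 419.8.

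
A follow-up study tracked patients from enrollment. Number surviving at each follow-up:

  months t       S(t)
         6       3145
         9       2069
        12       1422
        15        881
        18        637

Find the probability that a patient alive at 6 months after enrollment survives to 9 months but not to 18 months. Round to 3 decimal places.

This is the probability of reaching 9 but not 18, conditional on being alive at 6: (S(9) − S(18)) / S(6).
= (2069 − 637) / 3145 = 1432 / 3145 = 0.455326.

0.455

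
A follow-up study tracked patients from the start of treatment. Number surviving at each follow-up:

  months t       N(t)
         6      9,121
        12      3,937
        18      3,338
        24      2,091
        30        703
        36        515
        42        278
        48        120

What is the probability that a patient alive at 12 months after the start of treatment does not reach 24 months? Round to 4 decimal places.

0.4689

P(die before 24 | alive at 12) = 1 − N(24)/N(12) = 1 − 2,091/3,937 = (1,846)/3,937 = 0.468885.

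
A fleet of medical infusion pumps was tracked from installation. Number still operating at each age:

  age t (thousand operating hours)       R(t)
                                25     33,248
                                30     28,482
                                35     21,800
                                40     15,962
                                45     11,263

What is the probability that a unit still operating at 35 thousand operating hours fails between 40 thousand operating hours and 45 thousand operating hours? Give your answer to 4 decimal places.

This is the probability of reaching 40 but not 45, conditional on being operational at 35: (R(40) − R(45)) / R(35).
= (15,962 − 11,263) / 21,800 = 4,699 / 21,800 = 0.215550.

0.2156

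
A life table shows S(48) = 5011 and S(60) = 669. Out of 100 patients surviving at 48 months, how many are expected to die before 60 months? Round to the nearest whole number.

The relevant probability is 1 − 669/5011 = 0.866494.
Expected number = 100 × 0.866494 = 87.

87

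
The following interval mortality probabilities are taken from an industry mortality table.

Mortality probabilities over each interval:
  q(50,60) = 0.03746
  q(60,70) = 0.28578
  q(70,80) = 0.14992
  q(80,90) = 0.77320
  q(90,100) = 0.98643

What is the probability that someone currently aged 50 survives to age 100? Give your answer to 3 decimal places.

Chaining the interval survival probabilities: (1 − 0.03746) × (1 − 0.28578) × (1 − 0.14992) × (1 − 0.77320) × (1 − 0.98643).
= 0.96254 × 0.71422 × 0.85008 × 0.22680 × 0.01357 = 0.001799.

0.002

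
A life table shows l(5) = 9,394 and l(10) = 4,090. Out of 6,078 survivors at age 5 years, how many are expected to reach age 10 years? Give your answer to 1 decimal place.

The relevant probability is 4,090/9,394 = 0.435384.
Expected number = 6,078 × 0.435384 = 2646.3.

2646.3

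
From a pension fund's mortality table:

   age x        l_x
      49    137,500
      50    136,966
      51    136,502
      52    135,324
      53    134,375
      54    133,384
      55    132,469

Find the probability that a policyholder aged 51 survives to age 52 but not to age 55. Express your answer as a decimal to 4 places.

0.0209

We want 1|3q51 = (l_52 − l_55)/l_51.
This is the probability of reaching 52 but not 55, conditional on being alive at 51: (l_52 − l_55) / l_51.
= (135,324 − 132,469) / 136,502 = 2,855 / 136,502 = 0.020915.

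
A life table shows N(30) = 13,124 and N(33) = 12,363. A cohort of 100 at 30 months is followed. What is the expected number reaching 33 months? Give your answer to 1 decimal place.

94.2

The relevant probability is 12,363/13,124 = 0.942015.
Expected number = 100 × 0.942015 = 94.2.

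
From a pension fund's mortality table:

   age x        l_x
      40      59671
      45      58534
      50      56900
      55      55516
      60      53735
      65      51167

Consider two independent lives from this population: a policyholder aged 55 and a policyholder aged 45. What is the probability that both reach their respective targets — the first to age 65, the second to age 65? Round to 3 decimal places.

p₁ = l_65/l_55 = 51167/55516 = 0.921662; p₂ = l_65/l_45 = 51167/58534 = 0.874142.
P(both) = p₁ × p₂ = 0.921662 × 0.874142 = 0.805663.

0.806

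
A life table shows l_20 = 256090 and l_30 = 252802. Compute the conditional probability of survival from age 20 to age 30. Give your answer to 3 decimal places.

We want 10p20 = l_30/l_20.
The conditional survival probability is l_30/l_20 = 252802/256090 = 0.987161.

0.987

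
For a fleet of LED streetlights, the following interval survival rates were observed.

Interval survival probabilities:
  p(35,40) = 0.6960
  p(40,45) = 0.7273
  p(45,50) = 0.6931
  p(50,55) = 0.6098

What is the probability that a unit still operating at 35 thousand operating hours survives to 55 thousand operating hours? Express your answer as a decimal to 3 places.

0.214

Chaining the interval survival probabilities: 0.6960 × 0.7273 × 0.6931 × 0.6098.
= 0.213947.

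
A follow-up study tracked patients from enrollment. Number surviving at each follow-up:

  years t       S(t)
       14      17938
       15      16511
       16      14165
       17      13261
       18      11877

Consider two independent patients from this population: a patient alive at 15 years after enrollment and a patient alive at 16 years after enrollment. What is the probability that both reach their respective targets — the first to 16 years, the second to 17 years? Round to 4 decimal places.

0.8032

p₁ = S(16)/S(15) = 14165/16511 = 0.857913; p₂ = S(17)/S(16) = 13261/14165 = 0.936181.
P(both) = p₁ × p₂ = 0.857913 × 0.936181 = 0.803162.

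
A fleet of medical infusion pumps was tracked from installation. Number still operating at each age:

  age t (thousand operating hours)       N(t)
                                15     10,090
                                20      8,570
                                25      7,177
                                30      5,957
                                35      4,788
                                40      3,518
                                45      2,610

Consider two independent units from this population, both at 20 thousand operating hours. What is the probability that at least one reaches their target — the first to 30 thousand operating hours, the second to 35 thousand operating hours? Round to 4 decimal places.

0.8654

p₁ = N(30)/N(20) = 5,957/8,570 = 0.695099; p₂ = N(35)/N(20) = 4,788/8,570 = 0.558693.
P(at least one) = 1 − (1−p₁)(1−p₂) = 1 − 0.304901 × 0.441307 = 0.865445.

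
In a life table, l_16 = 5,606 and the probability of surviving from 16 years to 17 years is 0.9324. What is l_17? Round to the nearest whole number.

5227

l_17 = l_16 × p = 5,606 × 0.9324 = 5227.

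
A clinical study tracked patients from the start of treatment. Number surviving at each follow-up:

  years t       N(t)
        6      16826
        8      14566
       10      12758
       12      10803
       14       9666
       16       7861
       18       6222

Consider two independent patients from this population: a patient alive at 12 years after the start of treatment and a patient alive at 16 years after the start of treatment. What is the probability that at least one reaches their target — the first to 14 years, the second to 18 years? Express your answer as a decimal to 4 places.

0.9781

p₁ = N(14)/N(12) = 9666/10803 = 0.894751; p₂ = N(18)/N(16) = 6222/7861 = 0.791502.
P(at least one) = 1 − (1−p₁)(1−p₂) = 1 − 0.105249 × 0.208498 = 0.978056.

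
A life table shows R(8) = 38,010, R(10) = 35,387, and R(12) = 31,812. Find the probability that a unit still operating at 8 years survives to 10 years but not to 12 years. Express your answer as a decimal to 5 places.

This is the probability of reaching 10 but not 12, conditional on being operational at 8: (R(10) − R(12)) / R(8).
= (35,387 − 31,812) / 38,010 = 3,575 / 38,010 = 0.094054.

0.09405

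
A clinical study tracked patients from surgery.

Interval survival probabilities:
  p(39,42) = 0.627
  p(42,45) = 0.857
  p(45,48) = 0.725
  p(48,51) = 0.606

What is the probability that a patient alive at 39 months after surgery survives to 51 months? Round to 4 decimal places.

0.2361

Chaining the interval survival probabilities: 0.627 × 0.857 × 0.725 × 0.606.
= 0.236080.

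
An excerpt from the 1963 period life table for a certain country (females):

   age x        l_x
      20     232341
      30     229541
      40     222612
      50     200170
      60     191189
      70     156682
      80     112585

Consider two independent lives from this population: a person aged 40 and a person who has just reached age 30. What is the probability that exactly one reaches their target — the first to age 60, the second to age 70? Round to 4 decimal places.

p₁ = l_60/l_40 = 191189/222612 = 0.858844; p₂ = l_70/l_30 = 156682/229541 = 0.682588.
P(exactly one) = p₁(1−p₂) + (1−p₁)p₂ = 0.272607 + 0.096351 = 0.368959.

0.3690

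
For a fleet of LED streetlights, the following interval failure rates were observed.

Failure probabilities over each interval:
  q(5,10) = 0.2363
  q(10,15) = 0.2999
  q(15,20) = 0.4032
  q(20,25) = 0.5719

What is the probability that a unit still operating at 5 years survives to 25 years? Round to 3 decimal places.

0.137

The overall survival probability is (1 − 0.2363) × (1 − 0.2999) × (1 − 0.4032) × (1 − 0.5719).
= 0.7637 × 0.7001 × 0.5968 × 0.4281 = 0.136602.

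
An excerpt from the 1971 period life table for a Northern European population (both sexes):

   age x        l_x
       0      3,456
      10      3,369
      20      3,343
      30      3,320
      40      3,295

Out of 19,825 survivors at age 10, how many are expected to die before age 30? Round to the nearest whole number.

The relevant probability is 1 − 3,320/3,369 = 0.014544.
Expected number = 19,825 × 0.014544 = 288.

288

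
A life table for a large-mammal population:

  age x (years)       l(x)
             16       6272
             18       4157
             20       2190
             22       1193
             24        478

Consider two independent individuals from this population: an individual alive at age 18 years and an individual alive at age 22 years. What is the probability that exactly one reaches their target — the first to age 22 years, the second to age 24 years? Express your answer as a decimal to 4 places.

0.4577

p₁ = l(22)/l(18) = 1193/4157 = 0.286986; p₂ = l(24)/l(22) = 478/1193 = 0.400671.
P(exactly one) = p₁(1−p₂) + (1−p₁)p₂ = 0.171999 + 0.285684 = 0.457683.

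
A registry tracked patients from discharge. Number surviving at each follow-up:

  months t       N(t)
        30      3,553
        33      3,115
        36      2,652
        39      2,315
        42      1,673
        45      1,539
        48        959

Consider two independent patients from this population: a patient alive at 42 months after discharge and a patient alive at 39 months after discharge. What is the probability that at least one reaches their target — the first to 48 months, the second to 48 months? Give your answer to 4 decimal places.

p₁ = N(48)/N(42) = 959/1,673 = 0.573222; p₂ = N(48)/N(39) = 959/2,315 = 0.414255.
P(at least one) = 1 − (1−p₁)(1−p₂) = 1 − 0.426778 × 0.585745 = 0.750017.

0.7500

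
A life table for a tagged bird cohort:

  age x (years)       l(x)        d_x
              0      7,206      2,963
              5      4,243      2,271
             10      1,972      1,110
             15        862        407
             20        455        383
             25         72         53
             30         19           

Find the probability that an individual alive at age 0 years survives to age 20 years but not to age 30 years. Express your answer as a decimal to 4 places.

0.0605

This is the probability of reaching 20 but not 30, conditional on being alive at 0: (l(20) − l(30)) / l(0).
= (455 − 19) / 7,206 = 436 / 7,206 = 0.060505.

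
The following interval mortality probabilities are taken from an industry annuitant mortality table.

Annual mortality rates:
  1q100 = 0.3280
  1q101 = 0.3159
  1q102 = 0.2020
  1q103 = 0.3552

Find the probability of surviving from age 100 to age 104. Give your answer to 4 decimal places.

Chaining the interval survival probabilities: (1 − 0.3280) × (1 − 0.3159) × (1 − 0.2020) × (1 − 0.3552).
= 0.6720 × 0.6841 × 0.7980 × 0.6448 = 0.236547.

0.2365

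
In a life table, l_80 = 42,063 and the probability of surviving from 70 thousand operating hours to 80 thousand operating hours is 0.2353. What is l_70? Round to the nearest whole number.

l_70 = l_80 / p = 42,063 / 0.2353 = 178763.

178763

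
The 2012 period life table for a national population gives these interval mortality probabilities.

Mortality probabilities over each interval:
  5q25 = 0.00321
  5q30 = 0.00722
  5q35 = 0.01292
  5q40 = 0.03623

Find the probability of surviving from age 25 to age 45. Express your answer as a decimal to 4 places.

0.9414

Chaining the interval survival probabilities: (1 − 0.00321) × (1 − 0.00722) × (1 − 0.01292) × (1 − 0.03623).
= 0.99679 × 0.99278 × 0.98708 × 0.96377 = 0.941418.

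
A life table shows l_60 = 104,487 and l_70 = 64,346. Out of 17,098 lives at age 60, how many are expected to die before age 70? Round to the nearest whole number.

6569

The relevant probability is 1 − 64,346/104,487 = 0.384172.
Expected number = 17,098 × 0.384172 = 6569.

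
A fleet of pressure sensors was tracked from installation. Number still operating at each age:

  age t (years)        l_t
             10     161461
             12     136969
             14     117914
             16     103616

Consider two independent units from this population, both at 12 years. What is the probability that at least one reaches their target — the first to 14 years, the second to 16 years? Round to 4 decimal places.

0.9661

p₁ = l_14/l_12 = 117914/136969 = 0.860881; p₂ = l_16/l_12 = 103616/136969 = 0.756492.
P(at least one) = 1 − (1−p₁)(1−p₂) = 1 − 0.139119 × 0.243508 = 0.966123.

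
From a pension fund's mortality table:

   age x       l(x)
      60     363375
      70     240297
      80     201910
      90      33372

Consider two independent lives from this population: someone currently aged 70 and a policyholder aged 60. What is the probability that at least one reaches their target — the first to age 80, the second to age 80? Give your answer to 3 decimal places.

0.929

p₁ = l(80)/l(70) = 201910/240297 = 0.840252; p₂ = l(80)/l(60) = 201910/363375 = 0.555652.
P(at least one) = 1 − (1−p₁)(1−p₂) = 1 − 0.159748 × 0.444348 = 0.929016.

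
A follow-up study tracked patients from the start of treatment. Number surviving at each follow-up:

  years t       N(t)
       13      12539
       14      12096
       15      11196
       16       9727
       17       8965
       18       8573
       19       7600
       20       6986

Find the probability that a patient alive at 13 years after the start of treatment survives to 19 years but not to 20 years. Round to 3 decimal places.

0.049

This is the probability of reaching 19 but not 20, conditional on being alive at 13: (N(19) − N(20)) / N(13).
= (7600 − 6986) / 12539 = 614 / 12539 = 0.048967.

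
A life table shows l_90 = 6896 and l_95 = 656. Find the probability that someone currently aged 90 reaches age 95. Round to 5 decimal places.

0.09513

The conditional survival probability is l_95/l_90 = 656/6896 = 0.095128.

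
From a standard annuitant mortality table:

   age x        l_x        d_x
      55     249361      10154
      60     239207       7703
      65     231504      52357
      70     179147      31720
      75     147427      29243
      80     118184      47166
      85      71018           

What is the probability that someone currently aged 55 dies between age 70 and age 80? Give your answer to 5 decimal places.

We want 15|10q55 = (l_70 − l_80)/l_55.
This is the probability of reaching 70 but not 80, conditional on being alive at 55: (l_70 − l_80) / l_55.
= (179147 − 118184) / 249361 = 60963 / 249361 = 0.244477.

0.24448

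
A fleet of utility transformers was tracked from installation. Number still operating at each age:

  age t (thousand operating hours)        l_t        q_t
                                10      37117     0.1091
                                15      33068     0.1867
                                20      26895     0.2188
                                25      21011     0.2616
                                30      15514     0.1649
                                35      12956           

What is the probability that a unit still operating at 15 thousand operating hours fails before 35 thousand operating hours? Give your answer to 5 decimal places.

P(fail before 35 | operational at 15) = 1 − l_35/l_15 = 1 − 12956/33068 = (20112)/33068 = 0.608201.

0.60820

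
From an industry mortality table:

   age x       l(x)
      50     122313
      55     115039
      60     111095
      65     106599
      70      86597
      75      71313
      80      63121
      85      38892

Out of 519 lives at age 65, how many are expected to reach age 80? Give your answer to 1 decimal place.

The relevant probability is 63121/106599 = 0.592135.
Expected number = 519 × 0.592135 = 307.3.

307.3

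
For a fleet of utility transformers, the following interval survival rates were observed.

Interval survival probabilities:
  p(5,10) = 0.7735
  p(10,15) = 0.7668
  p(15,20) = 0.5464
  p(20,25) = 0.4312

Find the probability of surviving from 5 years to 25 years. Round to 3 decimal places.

0.140

Chaining the interval survival probabilities: 0.7735 × 0.7668 × 0.5464 × 0.4312.
= 0.139744.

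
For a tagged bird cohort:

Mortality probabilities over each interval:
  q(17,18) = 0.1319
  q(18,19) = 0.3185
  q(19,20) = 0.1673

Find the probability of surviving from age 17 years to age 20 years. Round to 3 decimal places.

0.493

P(survive 17→20) = (1 − 0.1319) × (1 − 0.3185) × (1 − 0.1673).
= 0.8681 × 0.6815 × 0.8327 = 0.492634.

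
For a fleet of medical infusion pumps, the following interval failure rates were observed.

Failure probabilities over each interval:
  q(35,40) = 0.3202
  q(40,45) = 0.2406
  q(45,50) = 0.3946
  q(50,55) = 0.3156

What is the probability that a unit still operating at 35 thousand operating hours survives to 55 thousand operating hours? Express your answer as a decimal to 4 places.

P(survive 35→55) = (1 − 0.3202) × (1 − 0.2406) × (1 − 0.3946) × (1 − 0.3156).
= 0.6798 × 0.7594 × 0.6054 × 0.6844 = 0.213897.

0.2139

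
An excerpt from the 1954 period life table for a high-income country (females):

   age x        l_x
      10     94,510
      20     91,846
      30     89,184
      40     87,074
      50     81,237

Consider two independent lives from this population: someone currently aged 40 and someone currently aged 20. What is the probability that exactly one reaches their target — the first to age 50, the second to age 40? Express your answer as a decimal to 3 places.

p₁ = l_50/l_40 = 81,237/87,074 = 0.932965; p₂ = l_40/l_20 = 87,074/91,846 = 0.948043.
P(exactly one) = p₁(1−p₂) + (1−p₁)p₂ = 0.048474 + 0.063552 = 0.112026.

0.112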